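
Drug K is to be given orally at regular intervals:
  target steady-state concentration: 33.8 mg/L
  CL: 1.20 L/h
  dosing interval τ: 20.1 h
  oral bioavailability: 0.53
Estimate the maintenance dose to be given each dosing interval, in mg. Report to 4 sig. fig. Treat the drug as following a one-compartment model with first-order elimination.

1538 mg

At steady state, F × (Dose/τ) = Css × CL.
Dose = Css × CL × τ / F = 33.8 × 1.200 × 20.1 / 0.53 = 1538 mg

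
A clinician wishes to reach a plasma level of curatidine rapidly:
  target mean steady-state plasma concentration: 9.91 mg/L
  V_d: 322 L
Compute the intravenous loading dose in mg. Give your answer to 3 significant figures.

3190 mg

LD = Css × Vd = 9.91 × 322 = 3191 mg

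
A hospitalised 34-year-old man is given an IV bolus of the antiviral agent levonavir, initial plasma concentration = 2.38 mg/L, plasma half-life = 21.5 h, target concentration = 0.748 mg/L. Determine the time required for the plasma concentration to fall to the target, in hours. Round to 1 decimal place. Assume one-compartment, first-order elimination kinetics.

k = ln2 / t½ = 0.693147 / 21.5 = 0.03224 h⁻¹
t = ln(C₀ / C) / k = ln(2.380 / 0.748) / 0.03224
  = ln(3.182) / 0.03224 = 1.158 / 0.03224 = 35.92 h

35.9 h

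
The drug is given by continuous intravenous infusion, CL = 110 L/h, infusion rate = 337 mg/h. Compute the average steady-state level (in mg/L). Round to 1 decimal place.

3.1 mg/L

At steady state Css = R₀ / CL = 337 / 110.0 = 3.064 mg/L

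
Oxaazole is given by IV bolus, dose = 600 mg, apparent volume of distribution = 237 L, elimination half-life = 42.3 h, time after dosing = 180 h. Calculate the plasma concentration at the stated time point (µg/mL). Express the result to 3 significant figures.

C₀ = Dose / Vd = 600.0 / 237 = 2.532 mg/L
k = ln2 / t½ = 0.693147 / 42.3 = 0.01639 h⁻¹
C = C₀ · e^(−k·t) = 2.532 × e^(−0.01639 × 180)
  = 2.532 × 0.05233 = 0.1325 mg/L
(0.1325 mg/L = 0.1325 µg/mL)

0.133 µg/mL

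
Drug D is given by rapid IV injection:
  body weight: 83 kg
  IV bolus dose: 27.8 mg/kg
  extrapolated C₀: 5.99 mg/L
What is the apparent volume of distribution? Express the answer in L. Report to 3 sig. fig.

Dose = 27.8 × 83 = 2307 mg
Vd = Dose / C₀ = 2307 / 5.99 = 385.1 L

385 L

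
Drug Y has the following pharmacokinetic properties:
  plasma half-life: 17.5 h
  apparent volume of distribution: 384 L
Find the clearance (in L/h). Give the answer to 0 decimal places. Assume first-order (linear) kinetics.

15 L/h

k = ln2 / t½ = 0.693147 / 17.5 = 0.03961 h⁻¹
CL = k × Vd = 0.03961 × 384 = 15.21 L/h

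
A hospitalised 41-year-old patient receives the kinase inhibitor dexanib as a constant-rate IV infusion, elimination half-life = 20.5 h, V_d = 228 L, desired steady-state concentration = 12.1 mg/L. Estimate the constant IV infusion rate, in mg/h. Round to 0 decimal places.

k = ln2 / t½ = 0.693147 / 20.5 = 0.03381 h⁻¹
CL = k × Vd = 0.03381 × 228 = 7.709 L/h
At steady state, infusion rate R₀ = Css × CL = 12.1 × 7.709 = 93.28 mg/h

93 mg/h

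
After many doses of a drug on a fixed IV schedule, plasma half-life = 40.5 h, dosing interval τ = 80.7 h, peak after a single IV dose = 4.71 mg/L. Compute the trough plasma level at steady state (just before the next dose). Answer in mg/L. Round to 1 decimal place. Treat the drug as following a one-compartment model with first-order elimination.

k = ln2 / t½ = 0.693147 / 40.5 = 0.01711 h⁻¹
e^(−kτ) = e^(−0.01711 × 80.7) = 0.2514
Accumulation ratio R = 1 / (1 − e^(−kτ)) = 1 / (1 − 0.2514) = 1.336
Steady-state trough = C₀ × R × e^(−kτ) = 4.71 × 1.336 × 0.2514 = 1.582 mg/L

1.6 mg/L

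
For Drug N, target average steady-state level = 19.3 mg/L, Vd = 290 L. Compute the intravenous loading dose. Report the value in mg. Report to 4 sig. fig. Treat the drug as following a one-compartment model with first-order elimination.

LD = Css × Vd = 19.3 × 290 = 5597 mg

5597 mg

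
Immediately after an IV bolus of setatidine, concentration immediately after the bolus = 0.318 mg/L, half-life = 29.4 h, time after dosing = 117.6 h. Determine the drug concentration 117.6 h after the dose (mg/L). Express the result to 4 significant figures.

0.01988 mg/L

k = ln2 / t½ = 0.693147 / 29.4 = 0.02358 h⁻¹
t / t½ = 117.6 / 29.4 = 4 half-lives
C = C₀ × (1/2)^4 = 0.3180 × 0.06250 = 0.01988 mg/L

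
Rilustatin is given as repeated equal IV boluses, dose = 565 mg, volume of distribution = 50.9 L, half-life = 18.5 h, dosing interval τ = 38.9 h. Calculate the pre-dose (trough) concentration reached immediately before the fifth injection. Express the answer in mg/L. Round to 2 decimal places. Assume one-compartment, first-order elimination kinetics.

3.36 mg/L

C₀ per dose = Dose / Vd = 565 / 50.9 = 11.10 mg/L
k = ln2 / t½ = 0.693147 / 18.5 = 0.03747 h⁻¹
Fraction remaining after one interval: r = e^(−kτ) = e^(−0.03747 × 38.9) = 0.2328
Before dose 5, 4 doses have been given (aged 1τ, 2τ, 3τ, 4τ).
C_trough = C₀ × (r + r² + … + r^4) = C₀ × r(1−r^4)/(1−r)
        = 11.10 × 0.2328 × (1 − 0.002937) / (1 − 0.2328) = 3.358 mg/L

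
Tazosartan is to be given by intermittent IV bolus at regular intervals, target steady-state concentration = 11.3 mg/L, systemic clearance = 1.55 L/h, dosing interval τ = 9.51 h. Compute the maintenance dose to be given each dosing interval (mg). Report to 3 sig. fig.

At steady state, Dose/τ = Css × CL.
Dose = Css × CL × τ = 11.3 × 1.550 × 9.51 = 166.6 mg

167 mg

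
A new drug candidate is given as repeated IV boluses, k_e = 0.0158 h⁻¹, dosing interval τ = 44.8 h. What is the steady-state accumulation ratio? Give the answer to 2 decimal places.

e^(−kτ) = e^(−0.01580 × 44.8) = 0.4927
Accumulation ratio R = 1 / (1 − e^(−kτ)) = 1 / (1 − 0.4927) = 1.971

1.97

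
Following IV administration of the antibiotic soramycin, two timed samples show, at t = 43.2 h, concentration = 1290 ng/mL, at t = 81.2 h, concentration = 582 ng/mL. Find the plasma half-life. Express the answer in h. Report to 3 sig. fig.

k = ln(C₁/C₂) / (t₂ − t₁) = ln(1290/582) / (81.2 − 43.2)
  = 0.7959 / 38.00 = 0.02094 h⁻¹
t½ = ln2 / k = 0.693147 / 0.02094 = 33.10 h

33.1 h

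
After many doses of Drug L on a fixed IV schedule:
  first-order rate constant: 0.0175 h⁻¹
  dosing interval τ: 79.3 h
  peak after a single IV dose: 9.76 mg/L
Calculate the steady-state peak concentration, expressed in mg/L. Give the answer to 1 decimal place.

e^(−kτ) = e^(−0.01750 × 79.3) = 0.2496
Accumulation ratio R = 1 / (1 − e^(−kτ)) = 1 / (1 − 0.2496) = 1.333
Steady-state peak = C₀ × R = 9.76 × 1.333 = 13.01 mg/L

13.0 mg/L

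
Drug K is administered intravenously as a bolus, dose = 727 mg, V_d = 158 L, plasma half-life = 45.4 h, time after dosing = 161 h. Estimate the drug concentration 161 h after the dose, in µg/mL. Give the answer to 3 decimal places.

C₀ = Dose / Vd = 727.0 / 158 = 4.601 mg/L
k = ln2 / t½ = 0.693147 / 45.4 = 0.01527 h⁻¹
C = C₀ · e^(−k·t) = 4.601 × e^(−0.01527 × 161)
  = 4.601 × 0.08557 = 0.3937 mg/L
(0.3937 mg/L = 0.3937 µg/mL)

0.394 µg/mL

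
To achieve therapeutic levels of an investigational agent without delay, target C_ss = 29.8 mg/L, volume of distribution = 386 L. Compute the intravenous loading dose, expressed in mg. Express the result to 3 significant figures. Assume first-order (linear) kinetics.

LD = Css × Vd = 29.8 × 386 = 11500 mg

11500 mg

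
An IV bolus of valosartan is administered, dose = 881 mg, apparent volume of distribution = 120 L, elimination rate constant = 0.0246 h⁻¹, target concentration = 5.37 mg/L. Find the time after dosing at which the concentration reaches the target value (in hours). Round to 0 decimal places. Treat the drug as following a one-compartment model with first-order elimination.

C₀ = Dose / Vd = 881.0 / 120 = 7.342 mg/L
t = ln(C₀ / C) / k = ln(7.342 / 5.37) / 0.02460
  = ln(1.367) / 0.02460 = 0.3126 / 0.02460 = 12.71 h

13 h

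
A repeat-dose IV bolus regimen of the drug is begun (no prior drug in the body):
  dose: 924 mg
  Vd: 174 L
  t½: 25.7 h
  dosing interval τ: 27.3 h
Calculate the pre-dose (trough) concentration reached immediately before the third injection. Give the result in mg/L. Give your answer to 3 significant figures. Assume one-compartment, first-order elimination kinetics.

3.76 mg/L

C₀ per dose = Dose / Vd = 924 / 174 = 5.310 mg/L
k = ln2 / t½ = 0.693147 / 25.7 = 0.02697 h⁻¹
Fraction remaining after one interval: r = e^(−kτ) = e^(−0.02697 × 27.3) = 0.4789
Before dose 3, 2 doses have been given (aged 1τ, 2τ).
C_trough = C₀ × (r + r²) = 5.310 × (0.4789 + 0.2293) = 3.761 mg/L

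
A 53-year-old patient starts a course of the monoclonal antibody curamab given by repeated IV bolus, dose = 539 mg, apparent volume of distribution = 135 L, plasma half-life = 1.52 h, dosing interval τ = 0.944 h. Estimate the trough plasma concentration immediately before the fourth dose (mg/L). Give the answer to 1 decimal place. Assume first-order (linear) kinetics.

C₀ per dose = Dose / Vd = 539 / 135 = 3.993 mg/L
k = ln2 / t½ = 0.693147 / 1.52 = 0.4560 h⁻¹
Fraction remaining after one interval: r = e^(−kτ) = e^(−0.4560 × 0.944) = 0.6502
Before dose 4, 3 doses have been given (aged 1τ, 2τ, 3τ).
C_trough = C₀ × (r + r² + … + r^3) = C₀ × r(1−r^3)/(1−r)
        = 3.993 × 0.6502 × (1 − 0.2749) / (1 − 0.6502) = 5.382 mg/L

5.4 mg/L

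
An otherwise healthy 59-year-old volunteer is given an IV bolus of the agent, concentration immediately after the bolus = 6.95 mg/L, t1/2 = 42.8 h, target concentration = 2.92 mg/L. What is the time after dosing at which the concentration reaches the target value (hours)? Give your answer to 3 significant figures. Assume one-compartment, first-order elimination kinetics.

k = ln2 / t½ = 0.693147 / 42.8 = 0.01620 h⁻¹
t = ln(C₀ / C) / k = ln(6.950 / 2.92) / 0.01620
  = ln(2.380) / 0.01620 = 0.8671 / 0.01620 = 53.52 h

53.5 h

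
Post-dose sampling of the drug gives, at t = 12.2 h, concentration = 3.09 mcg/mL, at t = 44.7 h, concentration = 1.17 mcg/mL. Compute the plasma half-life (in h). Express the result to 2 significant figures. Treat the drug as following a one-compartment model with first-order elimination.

k = ln(C₁/C₂) / (t₂ − t₁) = ln(3.09/1.17) / (44.7 − 12.2)
  = 0.9712 / 32.50 = 0.02988 h⁻¹
t½ = ln2 / k = 0.693147 / 0.02988 = 23.20 h

23 h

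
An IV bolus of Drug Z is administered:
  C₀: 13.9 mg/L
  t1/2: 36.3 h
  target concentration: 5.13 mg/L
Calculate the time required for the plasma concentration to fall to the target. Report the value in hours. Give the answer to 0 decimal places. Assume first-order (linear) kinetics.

k = ln2 / t½ = 0.693147 / 36.3 = 0.01909 h⁻¹
t = ln(C₀ / C) / k = ln(13.90 / 5.13) / 0.01909
  = ln(2.710) / 0.01909 = 0.9969 / 0.01909 = 52.22 h

52 h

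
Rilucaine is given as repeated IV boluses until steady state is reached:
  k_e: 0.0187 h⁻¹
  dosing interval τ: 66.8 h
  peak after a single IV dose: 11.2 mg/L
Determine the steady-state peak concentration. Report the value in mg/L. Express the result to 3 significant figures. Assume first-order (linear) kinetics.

15.7 mg/L

e^(−kτ) = e^(−0.01870 × 66.8) = 0.2867
Accumulation ratio R = 1 / (1 − e^(−kτ)) = 1 / (1 − 0.2867) = 1.402
Steady-state peak = C₀ × R = 11.2 × 1.402 = 15.70 mg/L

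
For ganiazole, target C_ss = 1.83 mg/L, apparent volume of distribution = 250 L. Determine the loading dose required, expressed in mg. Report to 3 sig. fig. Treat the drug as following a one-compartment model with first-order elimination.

LD = Css × Vd = 1.83 × 250 = 457.5 mg

458 mg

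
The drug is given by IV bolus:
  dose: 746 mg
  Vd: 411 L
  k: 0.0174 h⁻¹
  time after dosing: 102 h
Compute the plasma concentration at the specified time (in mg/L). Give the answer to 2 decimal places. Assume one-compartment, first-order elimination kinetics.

C₀ = Dose / Vd = 746.0 / 411 = 1.815 mg/L
C = C₀ · e^(−k·t) = 1.815 × e^(−0.01740 × 102)
  = 1.815 × 0.1695 = 0.3076 mg/L

0.31 mg/L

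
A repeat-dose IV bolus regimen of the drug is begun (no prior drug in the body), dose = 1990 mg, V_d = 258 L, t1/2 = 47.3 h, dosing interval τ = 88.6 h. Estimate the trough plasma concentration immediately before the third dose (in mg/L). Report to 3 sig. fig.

2.68 mg/L

C₀ per dose = Dose / Vd = 1990 / 258 = 7.713 mg/L
k = ln2 / t½ = 0.693147 / 47.3 = 0.01465 h⁻¹
Fraction remaining after one interval: r = e^(−kτ) = e^(−0.01465 × 88.6) = 0.2731
Before dose 3, 2 doses have been given (aged 1τ, 2τ).
C_trough = C₀ × (r + r²) = 7.713 × (0.2731 + 0.07458) = 2.682 mg/L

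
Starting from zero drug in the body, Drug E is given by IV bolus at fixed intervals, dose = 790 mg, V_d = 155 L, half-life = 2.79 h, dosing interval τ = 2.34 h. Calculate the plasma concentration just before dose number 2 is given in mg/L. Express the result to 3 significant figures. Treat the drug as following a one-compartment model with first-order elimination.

2.85 mg/L

C₀ per dose = Dose / Vd = 790 / 155 = 5.097 mg/L
k = ln2 / t½ = 0.693147 / 2.79 = 0.2484 h⁻¹
Fraction remaining after one interval: r = e^(−kτ) = e^(−0.2484 × 2.34) = 0.5592
Before dose 2, 1 dose has been given (aged 1τ).
C_trough = C₀ × r = 5.097 × 0.5592 = 2.850 mg/L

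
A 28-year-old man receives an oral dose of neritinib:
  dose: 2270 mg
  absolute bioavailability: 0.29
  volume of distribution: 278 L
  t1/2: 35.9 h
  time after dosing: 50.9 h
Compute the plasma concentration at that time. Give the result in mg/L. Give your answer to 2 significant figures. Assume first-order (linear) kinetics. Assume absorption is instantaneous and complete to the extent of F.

0.89 mg/L

Amount reaching circulation = F × Dose = 0.29 × 2270 = 658.3 mg
C₀ = F·Dose / Vd = 658.3 / 278 = 2.368 mg/L
k = ln2 / t½ = 0.693147 / 35.9 = 0.01931 h⁻¹
C = C₀ · e^(−k·t) = 2.368 × e^(−0.01931 × 50.9)
  = 2.368 × 0.3742 = 0.8861 mg/L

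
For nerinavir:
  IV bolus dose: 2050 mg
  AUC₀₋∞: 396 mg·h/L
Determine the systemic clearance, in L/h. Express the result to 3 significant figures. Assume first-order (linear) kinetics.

5.18 L/h

CL = Dose / AUC = 2050 / 396 = 5.177 L/h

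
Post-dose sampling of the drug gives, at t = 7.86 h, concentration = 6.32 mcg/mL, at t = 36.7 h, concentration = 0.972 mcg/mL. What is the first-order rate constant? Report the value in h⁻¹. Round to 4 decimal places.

0.0649 h⁻¹

k = ln(C₁/C₂) / (t₂ − t₁) = ln(6.32/0.972) / (36.7 − 7.86)
  = 1.872 / 28.84 = 0.06491 h⁻¹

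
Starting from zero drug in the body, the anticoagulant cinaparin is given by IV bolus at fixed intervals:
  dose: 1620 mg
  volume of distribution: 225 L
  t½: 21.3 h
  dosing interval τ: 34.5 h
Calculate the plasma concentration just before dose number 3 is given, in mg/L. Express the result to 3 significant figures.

C₀ per dose = Dose / Vd = 1620 / 225 = 7.200 mg/L
k = ln2 / t½ = 0.693147 / 21.3 = 0.03254 h⁻¹
Fraction remaining after one interval: r = e^(−kτ) = e^(−0.03254 × 34.5) = 0.3254
Before dose 3, 2 doses have been given (aged 1τ, 2τ).
C_trough = C₀ × (r + r²) = 7.200 × (0.3254 + 0.1059) = 3.105 mg/L

3.11 mg/L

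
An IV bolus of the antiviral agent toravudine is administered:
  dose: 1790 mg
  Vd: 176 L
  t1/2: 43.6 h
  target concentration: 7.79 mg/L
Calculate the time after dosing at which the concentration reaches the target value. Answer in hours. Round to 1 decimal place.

C₀ = Dose / Vd = 1790 / 176 = 10.17 mg/L
k = ln2 / t½ = 0.693147 / 43.6 = 0.01590 h⁻¹
t = ln(C₀ / C) / k = ln(10.17 / 7.79) / 0.01590
  = ln(1.306) / 0.01590 = 0.2670 / 0.01590 = 16.79 h

16.8 h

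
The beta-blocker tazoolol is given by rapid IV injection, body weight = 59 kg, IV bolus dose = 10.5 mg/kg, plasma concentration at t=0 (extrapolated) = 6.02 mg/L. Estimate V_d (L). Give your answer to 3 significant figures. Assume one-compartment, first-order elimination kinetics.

Dose = 10.5 × 59 = 619.5 mg
Vd = Dose / C₀ = 619.5 / 6.02 = 102.9 L

103 L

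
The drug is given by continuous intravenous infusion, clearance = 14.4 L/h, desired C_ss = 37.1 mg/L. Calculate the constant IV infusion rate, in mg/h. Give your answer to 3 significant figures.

534 mg/h

At steady state, infusion rate R₀ = Css × CL = 37.1 × 14.40 = 534.2 mg/h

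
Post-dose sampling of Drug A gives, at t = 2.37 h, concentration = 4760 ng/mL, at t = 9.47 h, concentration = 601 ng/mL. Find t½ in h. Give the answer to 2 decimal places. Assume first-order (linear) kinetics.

2.38 h

k = ln(C₁/C₂) / (t₂ − t₁) = ln(4760/601) / (9.47 − 2.37)
  = 2.069 / 7.100 = 0.2914 h⁻¹
t½ = ln2 / k = 0.693147 / 0.2914 = 2.379 h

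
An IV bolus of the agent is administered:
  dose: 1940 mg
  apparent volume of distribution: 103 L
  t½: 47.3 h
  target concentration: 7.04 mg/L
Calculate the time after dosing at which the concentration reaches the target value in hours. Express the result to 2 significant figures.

C₀ = Dose / Vd = 1940 / 103 = 18.83 mg/L
k = ln2 / t½ = 0.693147 / 47.3 = 0.01465 h⁻¹
t = ln(C₀ / C) / k = ln(18.83 / 7.04) / 0.01465
  = ln(2.675) / 0.01465 = 0.9839 / 0.01465 = 67.16 h

67 h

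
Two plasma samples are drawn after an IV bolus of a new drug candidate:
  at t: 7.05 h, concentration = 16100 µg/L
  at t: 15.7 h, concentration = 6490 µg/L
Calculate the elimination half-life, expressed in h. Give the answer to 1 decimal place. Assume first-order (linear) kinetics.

k = ln(C₁/C₂) / (t₂ − t₁) = ln(16100/6490) / (15.7 − 7.05)
  = 0.9086 / 8.650 = 0.1050 h⁻¹
t½ = ln2 / k = 0.693147 / 0.1050 = 6.601 h

6.6 h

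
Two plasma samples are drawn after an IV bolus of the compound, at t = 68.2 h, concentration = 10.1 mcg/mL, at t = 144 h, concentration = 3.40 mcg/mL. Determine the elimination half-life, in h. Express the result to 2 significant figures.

48 h

k = ln(C₁/C₂) / (t₂ − t₁) = ln(10.1/3.40) / (144 − 68.2)
  = 1.089 / 75.80 = 0.01437 h⁻¹
t½ = ln2 / k = 0.693147 / 0.01437 = 48.24 h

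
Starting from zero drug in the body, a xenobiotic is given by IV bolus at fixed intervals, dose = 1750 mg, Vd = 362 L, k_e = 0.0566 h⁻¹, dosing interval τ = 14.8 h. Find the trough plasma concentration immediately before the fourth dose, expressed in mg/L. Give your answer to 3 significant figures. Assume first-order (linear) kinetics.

C₀ per dose = Dose / Vd = 1750 / 362 = 4.834 mg/L
Fraction remaining after one interval: r = e^(−kτ) = e^(−0.05660 × 14.8) = 0.4327
Before dose 4, 3 doses have been given (aged 1τ, 2τ, 3τ).
C_trough = C₀ × (r + r² + … + r^3) = C₀ × r(1−r^3)/(1−r)
        = 4.834 × 0.4327 × (1 − 0.08101) / (1 − 0.4327) = 3.388 mg/L

3.39 mg/L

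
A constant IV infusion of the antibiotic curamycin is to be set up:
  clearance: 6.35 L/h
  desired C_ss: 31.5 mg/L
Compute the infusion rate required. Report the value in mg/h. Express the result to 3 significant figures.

200 mg/h

At steady state, infusion rate R₀ = Css × CL = 31.5 × 6.350 = 200.0 mg/h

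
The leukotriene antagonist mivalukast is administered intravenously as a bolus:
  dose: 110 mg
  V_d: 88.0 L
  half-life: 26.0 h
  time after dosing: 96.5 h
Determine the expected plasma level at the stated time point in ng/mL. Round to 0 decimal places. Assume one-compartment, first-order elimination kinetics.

C₀ = Dose / Vd = 110.0 / 88.0 = 1.250 mg/L
k = ln2 / t½ = 0.693147 / 26.0 = 0.02666 h⁻¹
C = C₀ · e^(−k·t) = 1.250 × e^(−0.02666 × 96.5)
  = 1.250 × 0.07633 = 0.09541 mg/L
Convert: 0.09541 mg/L × 1000 = 95.41 ng/mL

95 ng/mL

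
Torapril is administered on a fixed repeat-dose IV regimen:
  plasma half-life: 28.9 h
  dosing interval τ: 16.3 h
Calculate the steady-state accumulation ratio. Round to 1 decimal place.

3.1

k = ln2 / t½ = 0.693147 / 28.9 = 0.02398 h⁻¹
e^(−kτ) = e^(−0.02398 × 16.3) = 0.6765
Accumulation ratio R = 1 / (1 − e^(−kτ)) = 1 / (1 − 0.6765) = 3.091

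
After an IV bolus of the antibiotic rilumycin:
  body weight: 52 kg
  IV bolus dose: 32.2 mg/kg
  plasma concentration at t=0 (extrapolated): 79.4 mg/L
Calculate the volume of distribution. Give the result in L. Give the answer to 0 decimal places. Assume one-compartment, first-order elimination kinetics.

Dose = 32.2 × 52 = 1674 mg
Vd = Dose / C₀ = 1674 / 79.4 = 21.08 L

21 L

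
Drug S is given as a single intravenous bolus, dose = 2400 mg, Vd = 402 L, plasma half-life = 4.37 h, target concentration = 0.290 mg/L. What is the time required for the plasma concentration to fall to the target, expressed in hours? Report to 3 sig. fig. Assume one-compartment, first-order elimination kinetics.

19.1 h

C₀ = Dose / Vd = 2400 / 402 = 5.970 mg/L
k = ln2 / t½ = 0.693147 / 4.37 = 0.1586 h⁻¹
t = ln(C₀ / C) / k = ln(5.970 / 0.290) / 0.1586
  = ln(20.59) / 0.1586 = 3.025 / 0.1586 = 19.07 h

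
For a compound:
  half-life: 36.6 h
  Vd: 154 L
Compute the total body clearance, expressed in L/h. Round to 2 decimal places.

2.92 L/h

k = ln2 / t½ = 0.693147 / 36.6 = 0.01894 h⁻¹
CL = k × Vd = 0.01894 × 154 = 2.917 L/h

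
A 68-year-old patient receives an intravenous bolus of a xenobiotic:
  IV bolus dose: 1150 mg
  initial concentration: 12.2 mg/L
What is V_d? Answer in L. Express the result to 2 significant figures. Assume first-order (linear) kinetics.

Vd = Dose / C₀ = 1150 / 12.2 = 94.26 L

94 L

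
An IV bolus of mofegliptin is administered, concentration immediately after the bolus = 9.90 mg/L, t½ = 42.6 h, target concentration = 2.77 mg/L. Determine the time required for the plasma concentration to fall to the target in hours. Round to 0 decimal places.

78 h

k = ln2 / t½ = 0.693147 / 42.6 = 0.01627 h⁻¹
t = ln(C₀ / C) / k = ln(9.900 / 2.77) / 0.01627
  = ln(3.574) / 0.01627 = 1.274 / 0.01627 = 78.30 h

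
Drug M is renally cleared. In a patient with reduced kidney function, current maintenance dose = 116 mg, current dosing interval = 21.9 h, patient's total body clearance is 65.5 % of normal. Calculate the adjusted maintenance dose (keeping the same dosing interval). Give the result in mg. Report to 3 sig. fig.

76.0 mg

To keep the same average steady-state level, dosing rate must scale with clearance.
CL ratio = 65.5 / 100 = 0.6550
New dose (same interval) = 116 × 0.6550 = 75.98 mg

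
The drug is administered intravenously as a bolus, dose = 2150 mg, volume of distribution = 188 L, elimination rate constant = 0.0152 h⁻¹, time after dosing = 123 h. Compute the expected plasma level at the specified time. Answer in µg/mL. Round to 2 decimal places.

1.76 µg/mL

C₀ = Dose / Vd = 2150 / 188 = 11.44 mg/L
C = C₀ · e^(−k·t) = 11.44 × e^(−0.01520 × 123)
  = 11.44 × 0.1542 = 1.764 mg/L
(1.764 mg/L = 1.764 µg/mL)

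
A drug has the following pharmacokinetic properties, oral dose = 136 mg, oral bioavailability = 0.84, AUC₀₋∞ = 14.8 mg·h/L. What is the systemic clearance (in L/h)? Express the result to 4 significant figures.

7.719 L/h

CL = F·Dose / AUC = 0.84 × 136 / 14.8 = 7.719 L/h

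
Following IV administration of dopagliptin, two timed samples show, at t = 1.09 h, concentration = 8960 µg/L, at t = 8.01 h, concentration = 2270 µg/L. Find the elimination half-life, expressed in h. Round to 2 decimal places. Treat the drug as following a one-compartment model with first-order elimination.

k = ln(C₁/C₂) / (t₂ − t₁) = ln(8960/2270) / (8.01 − 1.09)
  = 1.373 / 6.920 = 0.1984 h⁻¹
t½ = ln2 / k = 0.693147 / 0.1984 = 3.494 h

3.49 h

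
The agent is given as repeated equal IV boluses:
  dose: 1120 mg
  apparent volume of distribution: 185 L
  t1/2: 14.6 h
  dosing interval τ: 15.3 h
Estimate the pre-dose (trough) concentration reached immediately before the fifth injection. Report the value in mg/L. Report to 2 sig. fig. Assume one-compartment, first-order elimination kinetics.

5.4 mg/L

C₀ per dose = Dose / Vd = 1120 / 185 = 6.054 mg/L
k = ln2 / t½ = 0.693147 / 14.6 = 0.04748 h⁻¹
Fraction remaining after one interval: r = e^(−kτ) = e^(−0.04748 × 15.3) = 0.4836
Before dose 5, 4 doses have been given (aged 1τ, 2τ, 3τ, 4τ).
C_trough = C₀ × (r + r² + … + r^4) = C₀ × r(1−r^4)/(1−r)
        = 6.054 × 0.4836 × (1 − 0.05469) / (1 − 0.4836) = 5.359 mg/L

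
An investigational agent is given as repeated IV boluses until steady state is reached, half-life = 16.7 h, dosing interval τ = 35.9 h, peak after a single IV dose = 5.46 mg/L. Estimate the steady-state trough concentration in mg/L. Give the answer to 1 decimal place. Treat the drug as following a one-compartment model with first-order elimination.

1.6 mg/L

k = ln2 / t½ = 0.693147 / 16.7 = 0.04151 h⁻¹
e^(−kτ) = e^(−0.04151 × 35.9) = 0.2253
Accumulation ratio R = 1 / (1 − e^(−kτ)) = 1 / (1 − 0.2253) = 1.291
Steady-state trough = C₀ × R × e^(−kτ) = 5.46 × 1.291 × 0.2253 = 1.588 mg/L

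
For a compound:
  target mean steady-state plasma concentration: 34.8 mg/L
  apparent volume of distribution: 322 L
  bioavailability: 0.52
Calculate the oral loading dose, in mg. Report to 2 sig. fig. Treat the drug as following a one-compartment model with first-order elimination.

LD = Css × Vd / F = 34.8 × 322 / 0.52 = 21550 mg

22000 mg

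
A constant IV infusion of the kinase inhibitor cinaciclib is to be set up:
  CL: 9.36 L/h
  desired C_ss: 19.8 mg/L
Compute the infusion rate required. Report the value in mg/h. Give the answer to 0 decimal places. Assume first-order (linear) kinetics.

At steady state, infusion rate R₀ = Css × CL = 19.8 × 9.360 = 185.3 mg/h

185 mg/h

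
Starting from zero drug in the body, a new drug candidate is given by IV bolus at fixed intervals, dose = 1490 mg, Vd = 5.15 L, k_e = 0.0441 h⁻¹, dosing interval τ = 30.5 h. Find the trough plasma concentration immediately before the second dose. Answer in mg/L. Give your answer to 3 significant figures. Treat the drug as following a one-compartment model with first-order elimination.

C₀ per dose = Dose / Vd = 1490 / 5.15 = 289.3 mg/L
Fraction remaining after one interval: r = e^(−kτ) = e^(−0.04410 × 30.5) = 0.2605
Before dose 2, 1 dose has been given (aged 1τ).
C_trough = C₀ × r = 289.3 × 0.2605 = 75.36 mg/L

75.4 mg/L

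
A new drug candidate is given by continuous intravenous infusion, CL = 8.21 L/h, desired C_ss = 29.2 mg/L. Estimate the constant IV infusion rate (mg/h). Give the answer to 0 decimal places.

240 mg/h

At steady state, infusion rate R₀ = Css × CL = 29.2 × 8.210 = 239.7 mg/h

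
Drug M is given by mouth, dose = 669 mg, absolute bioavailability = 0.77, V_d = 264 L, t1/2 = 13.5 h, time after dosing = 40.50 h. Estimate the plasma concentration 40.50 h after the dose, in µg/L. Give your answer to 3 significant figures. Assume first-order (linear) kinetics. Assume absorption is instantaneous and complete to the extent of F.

244 µg/L

Amount reaching circulation = F × Dose = 0.77 × 669.0 = 515.1 mg
C₀ = F·Dose / Vd = 515.1 / 264 = 1.951 mg/L
k = ln2 / t½ = 0.693147 / 13.5 = 0.05134 h⁻¹
t / t½ = 40.50 / 13.5 = 3 half-lives
C = C₀ × (1/2)^3 = 1.951 × 0.1250 = 0.2439 mg/L
Convert: 0.2439 mg/L × 1000 = 243.9 µg/L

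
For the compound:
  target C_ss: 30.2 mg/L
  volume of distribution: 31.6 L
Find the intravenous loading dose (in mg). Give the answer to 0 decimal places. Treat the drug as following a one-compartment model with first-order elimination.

LD = Css × Vd = 30.2 × 31.6 = 954.3 mg

954 mg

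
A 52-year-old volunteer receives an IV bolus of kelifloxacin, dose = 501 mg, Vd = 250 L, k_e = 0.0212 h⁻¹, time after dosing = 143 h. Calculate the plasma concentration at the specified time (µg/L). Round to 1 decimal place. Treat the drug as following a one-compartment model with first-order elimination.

C₀ = Dose / Vd = 501.0 / 250 = 2.004 mg/L
C = C₀ · e^(−k·t) = 2.004 × e^(−0.02120 × 143)
  = 2.004 × 0.04824 = 0.09667 mg/L
Convert: 0.09667 mg/L × 1000 = 96.67 µg/L

96.7 µg/L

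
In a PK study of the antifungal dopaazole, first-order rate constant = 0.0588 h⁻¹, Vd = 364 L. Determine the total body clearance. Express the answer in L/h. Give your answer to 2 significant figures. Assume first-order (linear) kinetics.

21 L/h

CL = k × Vd = 0.0588 × 364 = 21.40 L/h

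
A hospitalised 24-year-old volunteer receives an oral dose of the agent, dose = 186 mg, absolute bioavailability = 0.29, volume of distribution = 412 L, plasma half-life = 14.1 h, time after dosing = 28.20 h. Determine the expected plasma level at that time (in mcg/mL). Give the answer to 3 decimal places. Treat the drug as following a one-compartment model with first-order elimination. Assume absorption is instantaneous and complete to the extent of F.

Amount reaching circulation = F × Dose = 0.29 × 186.0 = 53.94 mg
C₀ = F·Dose / Vd = 53.94 / 412 = 0.1309 mg/L
k = ln2 / t½ = 0.693147 / 14.1 = 0.04916 h⁻¹
t / t½ = 28.20 / 14.1 = 2 half-lives
C = C₀ × (1/2)^2 = 0.1309 × 0.2500 = 0.03273 mg/L
(0.03273 mg/L = 0.03273 mcg/mL)

0.033 mcg/mL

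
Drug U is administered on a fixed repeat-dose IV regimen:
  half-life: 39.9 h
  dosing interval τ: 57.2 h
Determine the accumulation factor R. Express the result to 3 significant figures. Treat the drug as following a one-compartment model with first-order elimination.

1.59

k = ln2 / t½ = 0.693147 / 39.9 = 0.01737 h⁻¹
e^(−kτ) = e^(−0.01737 × 57.2) = 0.3703
Accumulation ratio R = 1 / (1 − e^(−kτ)) = 1 / (1 − 0.3703) = 1.588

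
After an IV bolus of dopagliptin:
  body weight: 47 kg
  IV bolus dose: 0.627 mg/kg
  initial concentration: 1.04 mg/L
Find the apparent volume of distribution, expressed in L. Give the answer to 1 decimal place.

28.3 L

Dose = 0.627 × 47 = 29.47 mg
Vd = Dose / C₀ = 29.47 / 1.04 = 28.34 L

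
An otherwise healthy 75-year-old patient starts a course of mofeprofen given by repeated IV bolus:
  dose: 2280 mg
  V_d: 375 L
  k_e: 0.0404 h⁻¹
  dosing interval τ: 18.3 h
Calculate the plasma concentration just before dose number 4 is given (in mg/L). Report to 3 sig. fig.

4.95 mg/L

C₀ per dose = Dose / Vd = 2280 / 375 = 6.080 mg/L
Fraction remaining after one interval: r = e^(−kτ) = e^(−0.04040 × 18.3) = 0.4774
Before dose 4, 3 doses have been given (aged 1τ, 2τ, 3τ).
C_trough = C₀ × (r + r² + … + r^3) = C₀ × r(1−r^3)/(1−r)
        = 6.080 × 0.4774 × (1 − 0.1088) / (1 − 0.4774) = 4.950 mg/L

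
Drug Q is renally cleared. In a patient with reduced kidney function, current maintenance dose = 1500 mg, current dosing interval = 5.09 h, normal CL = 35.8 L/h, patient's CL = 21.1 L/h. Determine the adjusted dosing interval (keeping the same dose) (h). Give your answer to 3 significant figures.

To keep the same average steady-state level, dosing rate must scale with clearance.
CL ratio = 21.1 / 35.8 = 0.5894
New interval (same dose) = 5.09 / 0.5894 = 8.636 h

8.64 h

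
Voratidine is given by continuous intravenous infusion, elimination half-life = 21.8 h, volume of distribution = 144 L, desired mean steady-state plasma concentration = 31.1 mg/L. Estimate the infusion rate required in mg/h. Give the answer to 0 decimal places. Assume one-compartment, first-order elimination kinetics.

142 mg/h

k = ln2 / t½ = 0.693147 / 21.8 = 0.03180 h⁻¹
CL = k × Vd = 0.03180 × 144 = 4.579 L/h
At steady state, infusion rate R₀ = Css × CL = 31.1 × 4.579 = 142.4 mg/h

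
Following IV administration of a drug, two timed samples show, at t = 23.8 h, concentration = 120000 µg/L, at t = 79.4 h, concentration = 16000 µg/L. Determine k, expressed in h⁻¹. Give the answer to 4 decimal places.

0.0362 h⁻¹

k = ln(C₁/C₂) / (t₂ − t₁) = ln(120000/16000) / (79.4 − 23.8)
  = 2.015 / 55.60 = 0.03624 h⁻¹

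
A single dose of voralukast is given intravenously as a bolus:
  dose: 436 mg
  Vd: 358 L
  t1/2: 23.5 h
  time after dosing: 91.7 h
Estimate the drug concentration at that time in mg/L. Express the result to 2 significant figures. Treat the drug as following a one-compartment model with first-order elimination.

0.081 mg/L

C₀ = Dose / Vd = 436.0 / 358 = 1.218 mg/L
k = ln2 / t½ = 0.693147 / 23.5 = 0.02950 h⁻¹
C = C₀ · e^(−k·t) = 1.218 × e^(−0.02950 × 91.7)
  = 1.218 × 0.06686 = 0.08144 mg/L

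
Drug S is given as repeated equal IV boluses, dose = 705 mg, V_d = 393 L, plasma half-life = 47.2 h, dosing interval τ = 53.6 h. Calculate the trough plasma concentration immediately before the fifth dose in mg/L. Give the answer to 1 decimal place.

1.4 mg/L

C₀ per dose = Dose / Vd = 705 / 393 = 1.794 mg/L
k = ln2 / t½ = 0.693147 / 47.2 = 0.01469 h⁻¹
Fraction remaining after one interval: r = e^(−kτ) = e^(−0.01469 × 53.6) = 0.4550
Before dose 5, 4 doses have been given (aged 1τ, 2τ, 3τ, 4τ).
C_trough = C₀ × (r + r² + … + r^4) = C₀ × r(1−r^4)/(1−r)
        = 1.794 × 0.4550 × (1 − 0.04286) / (1 − 0.4550) = 1.434 mg/L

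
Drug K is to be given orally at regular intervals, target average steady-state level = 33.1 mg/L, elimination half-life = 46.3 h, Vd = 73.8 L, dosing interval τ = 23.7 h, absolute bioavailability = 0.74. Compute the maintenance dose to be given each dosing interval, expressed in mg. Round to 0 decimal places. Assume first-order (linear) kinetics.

k = ln2 / t½ = 0.693147 / 46.3 = 0.01497 h⁻¹
CL = k × Vd = 0.01497 × 73.8 = 1.105 L/h
At steady state, F × (Dose/τ) = Css × CL.
Dose = Css × CL × τ / F = 33.1 × 1.105 × 23.7 / 0.74 = 1171 mg

1171 mg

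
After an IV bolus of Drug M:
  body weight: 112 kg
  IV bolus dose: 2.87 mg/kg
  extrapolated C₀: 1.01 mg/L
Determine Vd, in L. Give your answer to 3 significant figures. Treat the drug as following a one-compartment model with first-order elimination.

Dose = 2.87 × 112 = 321.4 mg
Vd = Dose / C₀ = 321.4 / 1.01 = 318.2 L

318 L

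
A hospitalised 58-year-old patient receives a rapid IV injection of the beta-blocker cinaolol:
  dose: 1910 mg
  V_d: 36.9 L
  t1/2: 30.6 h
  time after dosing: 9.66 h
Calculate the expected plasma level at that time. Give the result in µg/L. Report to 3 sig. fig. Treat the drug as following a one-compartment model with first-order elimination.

41600 µg/L

C₀ = Dose / Vd = 1910 / 36.9 = 51.76 mg/L
k = ln2 / t½ = 0.693147 / 30.6 = 0.02265 h⁻¹
C = C₀ · e^(−k·t) = 51.76 × e^(−0.02265 × 9.66)
  = 51.76 × 0.8035 = 41.59 mg/L
Convert: 41.59 mg/L × 1000 = 41590 µg/L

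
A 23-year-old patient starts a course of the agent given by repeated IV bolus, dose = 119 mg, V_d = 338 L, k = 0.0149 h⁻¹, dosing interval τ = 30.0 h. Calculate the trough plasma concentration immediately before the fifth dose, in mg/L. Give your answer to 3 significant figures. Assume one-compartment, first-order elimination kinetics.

C₀ per dose = Dose / Vd = 119 / 338 = 0.3521 mg/L
Fraction remaining after one interval: r = e^(−kτ) = e^(−0.01490 × 30.0) = 0.6395
Before dose 5, 4 doses have been given (aged 1τ, 2τ, 3τ, 4τ).
C_trough = C₀ × (r + r² + … + r^4) = C₀ × r(1−r^4)/(1−r)
        = 0.3521 × 0.6395 × (1 − 0.1672) / (1 − 0.6395) = 0.5202 mg/L

0.520 mg/L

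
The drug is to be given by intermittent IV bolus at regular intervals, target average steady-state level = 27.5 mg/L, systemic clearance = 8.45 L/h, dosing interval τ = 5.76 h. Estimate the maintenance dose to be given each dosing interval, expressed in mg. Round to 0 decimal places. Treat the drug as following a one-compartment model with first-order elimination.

At steady state, Dose/τ = Css × CL.
Dose = Css × CL × τ = 27.5 × 8.450 × 5.76 = 1338 mg

1338 mg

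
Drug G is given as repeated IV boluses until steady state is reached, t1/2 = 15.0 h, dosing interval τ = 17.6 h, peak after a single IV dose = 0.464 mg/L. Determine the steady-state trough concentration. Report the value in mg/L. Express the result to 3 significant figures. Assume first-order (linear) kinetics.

0.370 mg/L

k = ln2 / t½ = 0.693147 / 15.0 = 0.04621 h⁻¹
e^(−kτ) = e^(−0.04621 × 17.6) = 0.4434
Accumulation ratio R = 1 / (1 − e^(−kτ)) = 1 / (1 − 0.4434) = 1.797
Steady-state trough = C₀ × R × e^(−kτ) = 0.464 × 1.797 × 0.4434 = 0.3697 mg/L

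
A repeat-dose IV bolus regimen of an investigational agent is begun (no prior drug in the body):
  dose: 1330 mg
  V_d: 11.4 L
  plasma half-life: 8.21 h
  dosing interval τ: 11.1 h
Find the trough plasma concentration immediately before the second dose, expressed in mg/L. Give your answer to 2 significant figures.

46 mg/L

C₀ per dose = Dose / Vd = 1330 / 11.4 = 116.7 mg/L
k = ln2 / t½ = 0.693147 / 8.21 = 0.08443 h⁻¹
Fraction remaining after one interval: r = e^(−kτ) = e^(−0.08443 × 11.1) = 0.3917
Before dose 2, 1 dose has been given (aged 1τ).
C_trough = C₀ × r = 116.7 × 0.3917 = 45.71 mg/L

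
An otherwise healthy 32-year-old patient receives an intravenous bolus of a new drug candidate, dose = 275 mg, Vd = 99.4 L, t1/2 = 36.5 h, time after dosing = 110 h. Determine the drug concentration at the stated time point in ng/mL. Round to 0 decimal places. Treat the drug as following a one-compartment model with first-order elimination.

C₀ = Dose / Vd = 275.0 / 99.4 = 2.767 mg/L
k = ln2 / t½ = 0.693147 / 36.5 = 0.01899 h⁻¹
C = C₀ · e^(−k·t) = 2.767 × e^(−0.01899 × 110)
  = 2.767 × 0.1238 = 0.3426 mg/L
Convert: 0.3426 mg/L × 1000 = 342.6 ng/mL

343 ng/mL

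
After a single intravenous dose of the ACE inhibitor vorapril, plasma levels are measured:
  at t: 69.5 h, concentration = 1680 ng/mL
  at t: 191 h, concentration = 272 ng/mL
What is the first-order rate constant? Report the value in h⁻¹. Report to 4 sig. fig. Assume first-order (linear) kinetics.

0.01499 h⁻¹

k = ln(C₁/C₂) / (t₂ − t₁) = ln(1680/272) / (191 − 69.5)
  = 1.821 / 121.5 = 0.01499 h⁻¹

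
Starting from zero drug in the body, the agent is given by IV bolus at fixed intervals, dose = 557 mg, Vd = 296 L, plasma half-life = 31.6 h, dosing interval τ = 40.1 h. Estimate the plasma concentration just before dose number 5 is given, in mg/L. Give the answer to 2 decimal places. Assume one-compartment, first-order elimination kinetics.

C₀ per dose = Dose / Vd = 557 / 296 = 1.882 mg/L
k = ln2 / t½ = 0.693147 / 31.6 = 0.02194 h⁻¹
Fraction remaining after one interval: r = e^(−kτ) = e^(−0.02194 × 40.1) = 0.4149
Before dose 5, 4 doses have been given (aged 1τ, 2τ, 3τ, 4τ).
C_trough = C₀ × (r + r² + … + r^4) = C₀ × r(1−r^4)/(1−r)
        = 1.882 × 0.4149 × (1 − 0.02963) / (1 − 0.4149) = 1.295 mg/L

1.30 mg/L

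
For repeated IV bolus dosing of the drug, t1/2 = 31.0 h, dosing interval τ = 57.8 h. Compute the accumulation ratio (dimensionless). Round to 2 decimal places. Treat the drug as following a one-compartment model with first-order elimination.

k = ln2 / t½ = 0.693147 / 31.0 = 0.02236 h⁻¹
e^(−kτ) = e^(−0.02236 × 57.8) = 0.2746
Accumulation ratio R = 1 / (1 − e^(−kτ)) = 1 / (1 − 0.2746) = 1.379

1.38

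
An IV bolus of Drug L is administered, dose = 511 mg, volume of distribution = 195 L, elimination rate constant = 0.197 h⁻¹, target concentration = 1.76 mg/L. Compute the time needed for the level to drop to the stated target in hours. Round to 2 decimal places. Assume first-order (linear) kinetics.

C₀ = Dose / Vd = 511.0 / 195 = 2.621 mg/L
t = ln(C₀ / C) / k = ln(2.621 / 1.76) / 0.1970
  = ln(1.489) / 0.1970 = 0.3981 / 0.1970 = 2.021 h

2.02 h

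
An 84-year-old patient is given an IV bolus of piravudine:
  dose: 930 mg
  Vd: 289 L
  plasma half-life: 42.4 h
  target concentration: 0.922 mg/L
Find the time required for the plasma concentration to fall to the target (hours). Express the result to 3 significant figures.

76.5 h

C₀ = Dose / Vd = 930.0 / 289 = 3.218 mg/L
k = ln2 / t½ = 0.693147 / 42.4 = 0.01635 h⁻¹
t = ln(C₀ / C) / k = ln(3.218 / 0.922) / 0.01635
  = ln(3.490) / 0.01635 = 1.250 / 0.01635 = 76.45 h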